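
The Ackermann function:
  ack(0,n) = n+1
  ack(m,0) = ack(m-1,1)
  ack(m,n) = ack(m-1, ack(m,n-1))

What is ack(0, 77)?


ack(0, 77) = 78
Result: ack(0, 77) = 78

78


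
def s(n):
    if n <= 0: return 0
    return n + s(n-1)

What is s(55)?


s(55)
= 55 + 54 + 53 + 52 + 51 + 50 + 49 + 48 + 47 + 46 + 45 + 44 + 43 + 42 + 41 + 40 + 39 + 38 + 37 + 36 + 35 + 34 + 33 + 32 + 31 + 30 + 29 + 28 + 27 + 26 + 25 + 24 + 23 + 22 + 21 + 20 + 19 + 18 + 17 + 16 + 15 + 14 + 13 + 12 + 11 + 10 + 9 + 8 + 7 + 6 + 5 + 4 + 3 + 2 + 1 + s(0)
= 55 + 54 + 53 + 52 + 51 + 50 + 49 + 48 + 47 + 46 + 45 + 44 + 43 + 42 + 41 + 40 + 39 + 38 + 37 + 36 + 35 + 34 + 33 + 32 + 31 + 30 + 29 + 28 + 27 + 26 + 25 + 24 + 23 + 22 + 21 + 20 + 19 + 18 + 17 + 16 + 15 + 14 + 13 + 12 + 11 + 10 + 9 + 8 + 7 + 6 + 5 + 4 + 3 + 2 + 1 + 0
= 1540

1540


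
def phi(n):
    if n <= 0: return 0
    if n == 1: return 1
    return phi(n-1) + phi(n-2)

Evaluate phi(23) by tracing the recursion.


Computing phi(23) bottom-up:
phi(0) = 0
phi(1) = 1
phi(2) = phi(1) + phi(0) = 1 + 0 = 1
phi(3) = phi(2) + phi(1) = 1 + 1 = 2
phi(4) = phi(3) + phi(2) = 2 + 1 = 3
phi(5) = phi(4) + phi(3) = 3 + 2 = 5
phi(6) = phi(5) + phi(4) = 5 + 3 = 8
phi(7) = phi(6) + phi(5) = 8 + 5 = 13
phi(8) = phi(7) + phi(6) = 13 + 8 = 21
phi(9) = phi(8) + phi(7) = 21 + 13 = 34
phi(10) = phi(9) + phi(8) = 34 + 21 = 55
phi(11) = phi(10) + phi(9) = 55 + 34 = 89
phi(12) = phi(11) + phi(10) = 89 + 55 = 144
phi(13) = phi(12) + phi(11) = 144 + 89 = 233
phi(14) = phi(13) + phi(12) = 233 + 144 = 377
phi(15) = phi(14) + phi(13) = 377 + 233 = 610
phi(16) = phi(15) + phi(14) = 610 + 377 = 987
phi(17) = phi(16) + phi(15) = 987 + 610 = 1597
phi(18) = phi(17) + phi(16) = 1597 + 987 = 2584
phi(19) = phi(18) + phi(17) = 2584 + 1597 = 4181
phi(20) = phi(19) + phi(18) = 4181 + 2584 = 6765
phi(21) = phi(20) + phi(19) = 6765 + 4181 = 10946
phi(22) = phi(21) + phi(20) = 10946 + 6765 = 17711
phi(23) = phi(22) + phi(21) = 17711 + 10946 = 28657

28657


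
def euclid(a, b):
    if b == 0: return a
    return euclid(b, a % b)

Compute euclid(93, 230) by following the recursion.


euclid(93, 230) = euclid(230, 93)
euclid(230, 93) = euclid(93, 44)
euclid(93, 44) = euclid(44, 5)
euclid(44, 5) = euclid(5, 4)
euclid(5, 4) = euclid(4, 1)
euclid(4, 1) = euclid(1, 0)
euclid(1, 0) = 1  (base case)

1


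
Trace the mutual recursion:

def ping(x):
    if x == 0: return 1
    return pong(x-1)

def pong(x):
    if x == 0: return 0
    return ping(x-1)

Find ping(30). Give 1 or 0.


ping(30) = pong(29)
pong(29) = ping(28)
ping(28) = pong(27)
pong(27) = ping(26)
ping(26) = pong(25)
pong(25) = ping(24)
ping(24) = pong(23)
pong(23) = ping(22)
ping(22) = pong(21)
pong(21) = ping(20)
ping(20) = pong(19)
pong(19) = ping(18)
ping(18) = pong(17)
pong(17) = ping(16)
ping(16) = pong(15)
pong(15) = ping(14)
ping(14) = pong(13)
pong(13) = ping(12)
ping(12) = pong(11)
pong(11) = ping(10)
ping(10) = pong(9)
pong(9) = ping(8)
ping(8) = pong(7)
pong(7) = ping(6)
ping(6) = pong(5)
pong(5) = ping(4)
ping(4) = pong(3)
pong(3) = ping(2)
ping(2) = pong(1)
pong(1) = ping(0)
ping(0) = 1  (base case)
Result: 1

1


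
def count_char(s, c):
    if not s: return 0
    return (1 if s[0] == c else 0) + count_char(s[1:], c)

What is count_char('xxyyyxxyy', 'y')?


s[0]='x' != 'y' -> 0
s[0]='x' != 'y' -> 0
s[0]='y' == 'y' -> 1
s[0]='y' == 'y' -> 1
s[0]='y' == 'y' -> 1
s[0]='x' != 'y' -> 0
s[0]='x' != 'y' -> 0
s[0]='y' == 'y' -> 1
s[0]='y' == 'y' -> 1
Sum: 0 + 0 + 1 + 1 + 1 + 0 + 0 + 1 + 1 = 5

5


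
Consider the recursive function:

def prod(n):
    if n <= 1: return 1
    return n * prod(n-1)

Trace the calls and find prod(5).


prod(5)
= 5 * prod(4)
= 5 * 4 * prod(3)
= 5 * 4 * 3 * prod(2)
= 5 * 4 * 3 * 2 * prod(1)
= 5 * 4 * 3 * 2 * 1
= 120

120


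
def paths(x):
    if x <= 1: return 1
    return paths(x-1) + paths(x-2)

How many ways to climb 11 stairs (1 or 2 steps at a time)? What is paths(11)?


Building up from base cases:
paths(0) = 1
paths(1) = 1
paths(2) = paths(1) + paths(0) = 1 + 1 = 2
paths(3) = paths(2) + paths(1) = 2 + 1 = 3
paths(4) = paths(3) + paths(2) = 3 + 2 = 5
paths(5) = paths(4) + paths(3) = 5 + 3 = 8
paths(6) = paths(5) + paths(4) = 8 + 5 = 13
paths(7) = paths(6) + paths(5) = 13 + 8 = 21
paths(8) = paths(7) + paths(6) = 21 + 13 = 34
paths(9) = paths(8) + paths(7) = 34 + 21 = 55
paths(10) = paths(9) + paths(8) = 55 + 34 = 89
paths(11) = paths(10) + paths(9) = 89 + 55 = 144

144


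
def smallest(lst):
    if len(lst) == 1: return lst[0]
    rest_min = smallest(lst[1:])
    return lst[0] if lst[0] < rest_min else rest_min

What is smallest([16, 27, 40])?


smallest([16, 27, 40]): compare 16 with smallest([27, 40])
smallest([27, 40]): compare 27 with smallest([40])
smallest([40]) = 40  (base case)
Compare 27 with 40 -> 27
Compare 16 with 27 -> 16

16


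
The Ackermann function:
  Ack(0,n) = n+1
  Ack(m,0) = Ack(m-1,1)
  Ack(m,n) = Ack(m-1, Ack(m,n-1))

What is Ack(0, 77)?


Ack(0, 77) = 78
Result: Ack(0, 77) = 78

78


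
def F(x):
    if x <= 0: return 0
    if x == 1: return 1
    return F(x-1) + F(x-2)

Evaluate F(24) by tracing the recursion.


Computing F(24) bottom-up:
F(0) = 0
F(1) = 1
F(2) = F(1) + F(0) = 1 + 0 = 1
F(3) = F(2) + F(1) = 1 + 1 = 2
F(4) = F(3) + F(2) = 2 + 1 = 3
F(5) = F(4) + F(3) = 3 + 2 = 5
F(6) = F(5) + F(4) = 5 + 3 = 8
F(7) = F(6) + F(5) = 8 + 5 = 13
F(8) = F(7) + F(6) = 13 + 8 = 21
F(9) = F(8) + F(7) = 21 + 13 = 34
F(10) = F(9) + F(8) = 34 + 21 = 55
F(11) = F(10) + F(9) = 55 + 34 = 89
F(12) = F(11) + F(10) = 89 + 55 = 144
F(13) = F(12) + F(11) = 144 + 89 = 233
F(14) = F(13) + F(12) = 233 + 144 = 377
F(15) = F(14) + F(13) = 377 + 233 = 610
F(16) = F(15) + F(14) = 610 + 377 = 987
F(17) = F(16) + F(15) = 987 + 610 = 1597
F(18) = F(17) + F(16) = 1597 + 987 = 2584
F(19) = F(18) + F(17) = 2584 + 1597 = 4181
F(20) = F(19) + F(18) = 4181 + 2584 = 6765
F(21) = F(20) + F(19) = 6765 + 4181 = 10946
F(22) = F(21) + F(20) = 10946 + 6765 = 17711
F(23) = F(22) + F(21) = 17711 + 10946 = 28657
F(24) = F(23) + F(22) = 28657 + 17711 = 46368

46368


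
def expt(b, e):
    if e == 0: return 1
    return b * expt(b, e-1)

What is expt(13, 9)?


expt(13, 9)
= 13 * expt(13, 8)
= 13 * 13 * expt(13, 7)
= 13 * 13 * 13 * expt(13, 6)
= 13 * 13 * 13 * 13 * expt(13, 5)
= 13 * 13 * 13 * 13 * 13 * expt(13, 4)
= 13 * 13 * 13 * 13 * 13 * 13 * expt(13, 3)
= 13 * 13 * 13 * 13 * 13 * 13 * 13 * expt(13, 2)
= 13 * 13 * 13 * 13 * 13 * 13 * 13 * 13 * expt(13, 1)
= 13 * 13 * 13 * 13 * 13 * 13 * 13 * 13 * 13 * expt(13, 0)
= 13 * 13 * 13 * 13 * 13 * 13 * 13 * 13 * 13 * 1
= 10604499373

10604499373


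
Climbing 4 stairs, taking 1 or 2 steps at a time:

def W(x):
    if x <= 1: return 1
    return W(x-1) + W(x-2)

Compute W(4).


Building up from base cases:
W(0) = 1
W(1) = 1
W(2) = W(1) + W(0) = 1 + 1 = 2
W(3) = W(2) + W(1) = 2 + 1 = 3
W(4) = W(3) + W(2) = 3 + 2 = 5

5


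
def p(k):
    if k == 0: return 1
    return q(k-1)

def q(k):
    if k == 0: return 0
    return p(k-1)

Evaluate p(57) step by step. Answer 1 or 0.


p(57) = q(56)
q(56) = p(55)
p(55) = q(54)
q(54) = p(53)
p(53) = q(52)
q(52) = p(51)
p(51) = q(50)
q(50) = p(49)
p(49) = q(48)
q(48) = p(47)
p(47) = q(46)
q(46) = p(45)
p(45) = q(44)
q(44) = p(43)
p(43) = q(42)
q(42) = p(41)
p(41) = q(40)
q(40) = p(39)
p(39) = q(38)
q(38) = p(37)
p(37) = q(36)
q(36) = p(35)
p(35) = q(34)
q(34) = p(33)
p(33) = q(32)
q(32) = p(31)
p(31) = q(30)
q(30) = p(29)
p(29) = q(28)
q(28) = p(27)
p(27) = q(26)
q(26) = p(25)
p(25) = q(24)
q(24) = p(23)
p(23) = q(22)
q(22) = p(21)
p(21) = q(20)
q(20) = p(19)
p(19) = q(18)
q(18) = p(17)
p(17) = q(16)
q(16) = p(15)
p(15) = q(14)
q(14) = p(13)
p(13) = q(12)
q(12) = p(11)
p(11) = q(10)
q(10) = p(9)
p(9) = q(8)
q(8) = p(7)
p(7) = q(6)
q(6) = p(5)
p(5) = q(4)
q(4) = p(3)
p(3) = q(2)
q(2) = p(1)
p(1) = q(0)
q(0) = 0  (base case)
Result: 0

0


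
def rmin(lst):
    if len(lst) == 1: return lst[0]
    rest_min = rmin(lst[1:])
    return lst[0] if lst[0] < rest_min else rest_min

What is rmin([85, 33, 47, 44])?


rmin([85, 33, 47, 44]): compare 85 with rmin([33, 47, 44])
rmin([33, 47, 44]): compare 33 with rmin([47, 44])
rmin([47, 44]): compare 47 with rmin([44])
rmin([44]) = 44  (base case)
Compare 47 with 44 -> 44
Compare 33 with 44 -> 33
Compare 85 with 33 -> 33

33


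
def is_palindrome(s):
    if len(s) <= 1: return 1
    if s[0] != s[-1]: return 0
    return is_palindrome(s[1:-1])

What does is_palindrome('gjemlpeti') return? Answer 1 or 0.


is_palindrome('gjemlpeti'): s[0]='g' != s[-1]='i' -> return 0
Result: 0 (not a palindrome)

0


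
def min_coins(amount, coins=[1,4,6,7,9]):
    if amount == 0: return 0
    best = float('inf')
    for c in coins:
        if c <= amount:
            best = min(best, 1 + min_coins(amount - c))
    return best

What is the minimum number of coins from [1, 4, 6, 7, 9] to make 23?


Building up with DP:
min_coins(0) = 0
min_coins(1) = min(1+min_coins(0)=1+0=1) = 1
min_coins(2) = min(1+min_coins(1)=1+1=2) = 2
min_coins(3) = min(1+min_coins(2)=1+2=3) = 3
min_coins(4) = min(1+min_coins(3)=1+3=4, 1+min_coins(0)=1+0=1) = 1
min_coins(5) = min(1+min_coins(4)=1+1=2, 1+min_coins(1)=1+1=2) = 2
min_coins(6) = min(1+min_coins(5)=1+2=3, 1+min_coins(2)=1+2=3, 1+min_coins(0)=1+0=1) = 1
min_coins(7) = min(1+min_coins(6)=1+1=2, 1+min_coins(3)=1+3=4, 1+min_coins(1)=1+1=2, 1+min_coins(0)=1+0=1) = 1
min_coins(8) = min(1+min_coins(7)=1+1=2, 1+min_coins(4)=1+1=2, 1+min_coins(2)=1+2=3, 1+min_coins(1)=1+1=2) = 2
min_coins(9) = min(1+min_coins(8)=1+2=3, 1+min_coins(5)=1+2=3, 1+min_coins(3)=1+3=4, 1+min_coins(2)=1+2=3, 1+min_coins(0)=1+0=1) = 1
min_coins(10) = min(1+min_coins(9)=1+1=2, 1+min_coins(6)=1+1=2, 1+min_coins(4)=1+1=2, 1+min_coins(3)=1+3=4, 1+min_coins(1)=1+1=2) = 2
min_coins(11) = min(1+min_coins(10)=1+2=3, 1+min_coins(7)=1+1=2, 1+min_coins(5)=1+2=3, 1+min_coins(4)=1+1=2, 1+min_coins(2)=1+2=3) = 2
min_coins(12) = min(1+min_coins(11)=1+2=3, 1+min_coins(8)=1+2=3, 1+min_coins(6)=1+1=2, 1+min_coins(5)=1+2=3, 1+min_coins(3)=1+3=4) = 2
min_coins(13) = min(1+min_coins(12)=1+2=3, 1+min_coins(9)=1+1=2, 1+min_coins(7)=1+1=2, 1+min_coins(6)=1+1=2, 1+min_coins(4)=1+1=2) = 2
min_coins(14) = min(1+min_coins(13)=1+2=3, 1+min_coins(10)=1+2=3, 1+min_coins(8)=1+2=3, 1+min_coins(7)=1+1=2, 1+min_coins(5)=1+2=3) = 2
min_coins(15) = min(1+min_coins(14)=1+2=3, 1+min_coins(11)=1+2=3, 1+min_coins(9)=1+1=2, 1+min_coins(8)=1+2=3, 1+min_coins(6)=1+1=2) = 2
min_coins(16) = min(1+min_coins(15)=1+2=3, 1+min_coins(12)=1+2=3, 1+min_coins(10)=1+2=3, 1+min_coins(9)=1+1=2, 1+min_coins(7)=1+1=2) = 2
min_coins(17) = min(1+min_coins(16)=1+2=3, 1+min_coins(13)=1+2=3, 1+min_coins(11)=1+2=3, 1+min_coins(10)=1+2=3, 1+min_coins(8)=1+2=3) = 3
min_coins(18) = min(1+min_coins(17)=1+3=4, 1+min_coins(14)=1+2=3, 1+min_coins(12)=1+2=3, 1+min_coins(11)=1+2=3, 1+min_coins(9)=1+1=2) = 2
min_coins(19) = min(1+min_coins(18)=1+2=3, 1+min_coins(15)=1+2=3, 1+min_coins(13)=1+2=3, 1+min_coins(12)=1+2=3, 1+min_coins(10)=1+2=3) = 3
min_coins(20) = min(1+min_coins(19)=1+3=4, 1+min_coins(16)=1+2=3, 1+min_coins(14)=1+2=3, 1+min_coins(13)=1+2=3, 1+min_coins(11)=1+2=3) = 3
min_coins(21) = min(1+min_coins(20)=1+3=4, 1+min_coins(17)=1+3=4, 1+min_coins(15)=1+2=3, 1+min_coins(14)=1+2=3, 1+min_coins(12)=1+2=3) = 3
min_coins(22) = min(1+min_coins(21)=1+3=4, 1+min_coins(18)=1+2=3, 1+min_coins(16)=1+2=3, 1+min_coins(15)=1+2=3, 1+min_coins(13)=1+2=3) = 3
min_coins(23) = min(1+min_coins(22)=1+3=4, 1+min_coins(19)=1+3=4, 1+min_coins(17)=1+3=4, 1+min_coins(16)=1+2=3, 1+min_coins(14)=1+2=3) = 3

3


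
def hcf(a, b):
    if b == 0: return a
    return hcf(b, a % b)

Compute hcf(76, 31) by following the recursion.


hcf(76, 31) = hcf(31, 14)
hcf(31, 14) = hcf(14, 3)
hcf(14, 3) = hcf(3, 2)
hcf(3, 2) = hcf(2, 1)
hcf(2, 1) = hcf(1, 0)
hcf(1, 0) = 1  (base case)

1


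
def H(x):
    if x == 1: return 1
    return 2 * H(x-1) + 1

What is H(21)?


H(21) = 2 * H(20) + 1
H(20) = 2 * H(19) + 1
H(19) = 2 * H(18) + 1
H(18) = 2 * H(17) + 1
H(17) = 2 * H(16) + 1
H(16) = 2 * H(15) + 1
H(15) = 2 * H(14) + 1
H(14) = 2 * H(13) + 1
H(13) = 2 * H(12) + 1
H(12) = 2 * H(11) + 1
H(11) = 2 * H(10) + 1
H(10) = 2 * H(9) + 1
H(9) = 2 * H(8) + 1
H(8) = 2 * H(7) + 1
H(7) = 2 * H(6) + 1
H(6) = 2 * H(5) + 1
H(5) = 2 * H(4) + 1
H(4) = 2 * H(3) + 1
H(3) = 2 * H(2) + 1
H(2) = 2 * H(1) + 1
H(1) = 1  (base case)
H(2) = 2 * 1 + 1 = 3
H(3) = 2 * 3 + 1 = 7
H(4) = 2 * 7 + 1 = 15
H(5) = 2 * 15 + 1 = 31
H(6) = 2 * 31 + 1 = 63
H(7) = 2 * 63 + 1 = 127
H(8) = 2 * 127 + 1 = 255
H(9) = 2 * 255 + 1 = 511
H(10) = 2 * 511 + 1 = 1023
H(11) = 2 * 1023 + 1 = 2047
H(12) = 2 * 2047 + 1 = 4095
H(13) = 2 * 4095 + 1 = 8191
H(14) = 2 * 8191 + 1 = 16383
H(15) = 2 * 16383 + 1 = 32767
H(16) = 2 * 32767 + 1 = 65535
H(17) = 2 * 65535 + 1 = 131071
H(18) = 2 * 131071 + 1 = 262143
H(19) = 2 * 262143 + 1 = 524287
H(20) = 2 * 524287 + 1 = 1048575
H(21) = 2 * 1048575 + 1 = 2097151

2097151


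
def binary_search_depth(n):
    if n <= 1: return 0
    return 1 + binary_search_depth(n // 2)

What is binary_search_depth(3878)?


3878 / 2 = 1939
1939 / 2 = 969
969 / 2 = 484
484 / 2 = 242
242 / 2 = 121
121 / 2 = 60
60 / 2 = 30
30 / 2 = 15
15 / 2 = 7
7 / 2 = 3
3 / 2 = 1
Reached 1 after 11 halvings

11


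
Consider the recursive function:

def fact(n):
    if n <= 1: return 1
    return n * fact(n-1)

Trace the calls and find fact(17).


fact(17)
= 17 * fact(16)
= 17 * 16 * fact(15)
= 17 * 16 * 15 * fact(14)
= 17 * 16 * 15 * 14 * fact(13)
= 17 * 16 * 15 * 14 * 13 * fact(12)
= 17 * 16 * 15 * 14 * 13 * 12 * fact(11)
= 17 * 16 * 15 * 14 * 13 * 12 * 11 * fact(10)
= 17 * 16 * 15 * 14 * 13 * 12 * 11 * 10 * fact(9)
= 17 * 16 * 15 * 14 * 13 * 12 * 11 * 10 * 9 * fact(8)
= 17 * 16 * 15 * 14 * 13 * 12 * 11 * 10 * 9 * 8 * fact(7)
= 17 * 16 * 15 * 14 * 13 * 12 * 11 * 10 * 9 * 8 * 7 * fact(6)
= 17 * 16 * 15 * 14 * 13 * 12 * 11 * 10 * 9 * 8 * 7 * 6 * fact(5)
= 17 * 16 * 15 * 14 * 13 * 12 * 11 * 10 * 9 * 8 * 7 * 6 * 5 * fact(4)
= 17 * 16 * 15 * 14 * 13 * 12 * 11 * 10 * 9 * 8 * 7 * 6 * 5 * 4 * fact(3)
= 17 * 16 * 15 * 14 * 13 * 12 * 11 * 10 * 9 * 8 * 7 * 6 * 5 * 4 * 3 * fact(2)
= 17 * 16 * 15 * 14 * 13 * 12 * 11 * 10 * 9 * 8 * 7 * 6 * 5 * 4 * 3 * 2 * fact(1)
= 17 * 16 * 15 * 14 * 13 * 12 * 11 * 10 * 9 * 8 * 7 * 6 * 5 * 4 * 3 * 2 * 1
= 355687428096000

355687428096000


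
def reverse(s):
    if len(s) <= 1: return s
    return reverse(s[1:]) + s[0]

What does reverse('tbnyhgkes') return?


reverse('tbnyhgkes') = reverse('bnyhgkes') + 't'
reverse('bnyhgkes') = reverse('nyhgkes') + 'b'
reverse('nyhgkes') = reverse('yhgkes') + 'n'
reverse('yhgkes') = reverse('hgkes') + 'y'
reverse('hgkes') = reverse('gkes') + 'h'
reverse('gkes') = reverse('kes') + 'g'
reverse('kes') = reverse('es') + 'k'
reverse('es') = reverse('s') + 'e'
reverse('s') = 's'  (base case)
Concatenating: 's' + 'e' + 'k' + 'g' + 'h' + 'y' + 'n' + 'b' + 't' = 'sekghynbt'

sekghynbt


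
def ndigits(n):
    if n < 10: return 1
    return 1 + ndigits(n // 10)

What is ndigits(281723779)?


ndigits(281723779) = 1 + ndigits(28172377)
ndigits(28172377) = 1 + ndigits(2817237)
ndigits(2817237) = 1 + ndigits(281723)
ndigits(281723) = 1 + ndigits(28172)
ndigits(28172) = 1 + ndigits(2817)
ndigits(2817) = 1 + ndigits(281)
ndigits(281) = 1 + ndigits(28)
ndigits(28) = 1 + ndigits(2)
ndigits(2) = 1  (base case: 2 < 10)
Unwinding: 1 + 1 + 1 + 1 + 1 + 1 + 1 + 1 + 1 = 9

9


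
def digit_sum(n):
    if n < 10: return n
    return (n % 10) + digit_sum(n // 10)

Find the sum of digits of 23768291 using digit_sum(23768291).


digit_sum(23768291) = 1 + digit_sum(2376829)
digit_sum(2376829) = 9 + digit_sum(237682)
digit_sum(237682) = 2 + digit_sum(23768)
digit_sum(23768) = 8 + digit_sum(2376)
digit_sum(2376) = 6 + digit_sum(237)
digit_sum(237) = 7 + digit_sum(23)
digit_sum(23) = 3 + digit_sum(2)
digit_sum(2) = 2  (base case)
Total: 1 + 9 + 2 + 8 + 6 + 7 + 3 + 2 = 38

38


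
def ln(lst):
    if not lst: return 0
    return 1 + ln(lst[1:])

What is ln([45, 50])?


ln([45, 50]) = 1 + ln([50])
ln([50]) = 1 + ln([])
ln([]) = 0  (base case)
Unwinding: 1 + 1 + 0 = 2

2


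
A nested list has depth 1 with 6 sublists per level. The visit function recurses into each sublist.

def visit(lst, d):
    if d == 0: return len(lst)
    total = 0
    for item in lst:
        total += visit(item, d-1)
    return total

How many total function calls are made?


At depth 0 (root): 1 call
At depth 1: each of 1 parents calls visit on 6 children = 6 calls
Total: 1 + 6 = 7

7


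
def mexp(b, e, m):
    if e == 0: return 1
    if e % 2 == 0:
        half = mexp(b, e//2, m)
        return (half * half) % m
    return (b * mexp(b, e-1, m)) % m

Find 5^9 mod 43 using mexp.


mexp(5, 9, 43): e is odd, compute mexp(5, 8, 43)
  mexp(5, 8, 43): e is even, compute mexp(5, 4, 43)
    mexp(5, 4, 43): e is even, compute mexp(5, 2, 43)
      mexp(5, 2, 43): e is even, compute mexp(5, 1, 43)
        mexp(5, 1, 43): e is odd, compute mexp(5, 0, 43)
          mexp(5, 0, 43) = 1
        (5 * 1) % 43 = 5
      half=5, (5*5) % 43 = 25
    half=25, (25*25) % 43 = 23
  half=23, (23*23) % 43 = 13
(5 * 13) % 43 = 22

22


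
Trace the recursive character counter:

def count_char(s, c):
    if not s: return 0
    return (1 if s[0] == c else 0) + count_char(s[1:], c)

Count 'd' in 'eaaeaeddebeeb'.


s[0]='e' != 'd' -> 0
s[0]='a' != 'd' -> 0
s[0]='a' != 'd' -> 0
s[0]='e' != 'd' -> 0
s[0]='a' != 'd' -> 0
s[0]='e' != 'd' -> 0
s[0]='d' == 'd' -> 1
s[0]='d' == 'd' -> 1
s[0]='e' != 'd' -> 0
s[0]='b' != 'd' -> 0
s[0]='e' != 'd' -> 0
s[0]='e' != 'd' -> 0
s[0]='b' != 'd' -> 0
Sum: 0 + 0 + 0 + 0 + 0 + 0 + 1 + 1 + 0 + 0 + 0 + 0 + 0 = 2

2


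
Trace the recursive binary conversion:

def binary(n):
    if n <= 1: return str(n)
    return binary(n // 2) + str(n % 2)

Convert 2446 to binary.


binary(2446) = binary(1223) + '0'
binary(1223) = binary(611) + '1'
binary(611) = binary(305) + '1'
binary(305) = binary(152) + '1'
binary(152) = binary(76) + '0'
binary(76) = binary(38) + '0'
binary(38) = binary(19) + '0'
binary(19) = binary(9) + '1'
binary(9) = binary(4) + '1'
binary(4) = binary(2) + '0'
binary(2) = binary(1) + '0'
binary(1) = '1'  (base case)
Concatenating: '1' + '0' + '0' + '1' + '1' + '0' + '0' + '0' + '1' + '1' + '1' + '0' = '100110001110'

100110001110


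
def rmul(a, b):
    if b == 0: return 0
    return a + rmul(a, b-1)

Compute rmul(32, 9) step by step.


rmul(32, 9) = 32 + rmul(32, 8)
rmul(32, 8) = 32 + rmul(32, 7)
rmul(32, 7) = 32 + rmul(32, 6)
rmul(32, 6) = 32 + rmul(32, 5)
rmul(32, 5) = 32 + rmul(32, 4)
rmul(32, 4) = 32 + rmul(32, 3)
rmul(32, 3) = 32 + rmul(32, 2)
rmul(32, 2) = 32 + rmul(32, 1)
rmul(32, 1) = 32 + rmul(32, 0)
rmul(32, 0) = 0  (base case)
Total: 32 + 32 + 32 + 32 + 32 + 32 + 32 + 32 + 32 + 0 = 288

288


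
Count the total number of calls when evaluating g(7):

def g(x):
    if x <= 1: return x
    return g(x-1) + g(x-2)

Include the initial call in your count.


Let C(n) = total calls for g(n)
C(0) = 1, C(1) = 1
C(2) = 1 + C(1) + C(0) = 1 + 1 + 1 = 3
C(3) = 1 + C(2) + C(1) = 1 + 3 + 1 = 5
C(4) = 1 + C(3) + C(2) = 1 + 5 + 3 = 9
C(5) = 1 + C(4) + C(3) = 1 + 9 + 5 = 15
C(6) = 1 + C(5) + C(4) = 1 + 15 + 9 = 25
C(7) = 1 + C(6) + C(5) = 1 + 25 + 15 = 41

41


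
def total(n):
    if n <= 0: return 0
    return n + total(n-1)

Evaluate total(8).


total(8)
= 8 + 7 + 6 + 5 + 4 + 3 + 2 + 1 + total(0)
= 8 + 7 + 6 + 5 + 4 + 3 + 2 + 1 + 0
= 36

36


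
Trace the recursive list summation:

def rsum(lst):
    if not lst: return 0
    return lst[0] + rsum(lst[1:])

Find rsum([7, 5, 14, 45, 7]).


rsum([7, 5, 14, 45, 7]) = 7 + rsum([5, 14, 45, 7])
rsum([5, 14, 45, 7]) = 5 + rsum([14, 45, 7])
rsum([14, 45, 7]) = 14 + rsum([45, 7])
rsum([45, 7]) = 45 + rsum([7])
rsum([7]) = 7 + rsum([])
rsum([]) = 0  (base case)
Total: 7 + 5 + 14 + 45 + 7 + 0 = 78

78


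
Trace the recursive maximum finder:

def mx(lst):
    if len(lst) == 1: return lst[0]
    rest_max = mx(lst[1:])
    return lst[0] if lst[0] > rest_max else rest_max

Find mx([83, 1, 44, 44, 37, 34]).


mx([83, 1, 44, 44, 37, 34]): compare 83 with mx([1, 44, 44, 37, 34])
mx([1, 44, 44, 37, 34]): compare 1 with mx([44, 44, 37, 34])
mx([44, 44, 37, 34]): compare 44 with mx([44, 37, 34])
mx([44, 37, 34]): compare 44 with mx([37, 34])
mx([37, 34]): compare 37 with mx([34])
mx([34]) = 34  (base case)
Compare 37 with 34 -> 37
Compare 44 with 37 -> 44
Compare 44 with 44 -> 44
Compare 1 with 44 -> 44
Compare 83 with 44 -> 83

83


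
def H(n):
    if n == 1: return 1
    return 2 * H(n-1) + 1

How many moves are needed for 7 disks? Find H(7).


H(7) = 2 * H(6) + 1
H(6) = 2 * H(5) + 1
H(5) = 2 * H(4) + 1
H(4) = 2 * H(3) + 1
H(3) = 2 * H(2) + 1
H(2) = 2 * H(1) + 1
H(1) = 1  (base case)
H(2) = 2 * 1 + 1 = 3
H(3) = 2 * 3 + 1 = 7
H(4) = 2 * 7 + 1 = 15
H(5) = 2 * 15 + 1 = 31
H(6) = 2 * 31 + 1 = 63
H(7) = 2 * 63 + 1 = 127

127


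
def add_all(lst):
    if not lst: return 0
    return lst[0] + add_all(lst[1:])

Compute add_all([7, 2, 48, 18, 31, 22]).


add_all([7, 2, 48, 18, 31, 22]) = 7 + add_all([2, 48, 18, 31, 22])
add_all([2, 48, 18, 31, 22]) = 2 + add_all([48, 18, 31, 22])
add_all([48, 18, 31, 22]) = 48 + add_all([18, 31, 22])
add_all([18, 31, 22]) = 18 + add_all([31, 22])
add_all([31, 22]) = 31 + add_all([22])
add_all([22]) = 22 + add_all([])
add_all([]) = 0  (base case)
Total: 7 + 2 + 48 + 18 + 31 + 22 + 0 = 128

128


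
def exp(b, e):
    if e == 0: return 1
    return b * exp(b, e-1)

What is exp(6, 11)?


exp(6, 11)
= 6 * exp(6, 10)
= 6 * 6 * exp(6, 9)
= 6 * 6 * 6 * exp(6, 8)
= 6 * 6 * 6 * 6 * exp(6, 7)
= 6 * 6 * 6 * 6 * 6 * exp(6, 6)
= 6 * 6 * 6 * 6 * 6 * 6 * exp(6, 5)
= 6 * 6 * 6 * 6 * 6 * 6 * 6 * exp(6, 4)
= 6 * 6 * 6 * 6 * 6 * 6 * 6 * 6 * exp(6, 3)
= 6 * 6 * 6 * 6 * 6 * 6 * 6 * 6 * 6 * exp(6, 2)
= 6 * 6 * 6 * 6 * 6 * 6 * 6 * 6 * 6 * 6 * exp(6, 1)
= 6 * 6 * 6 * 6 * 6 * 6 * 6 * 6 * 6 * 6 * 6 * exp(6, 0)
= 6 * 6 * 6 * 6 * 6 * 6 * 6 * 6 * 6 * 6 * 6 * 1
= 362797056

362797056


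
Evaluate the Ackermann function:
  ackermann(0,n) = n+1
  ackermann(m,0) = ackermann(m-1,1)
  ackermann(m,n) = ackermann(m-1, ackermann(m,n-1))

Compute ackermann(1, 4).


ackermann(1, 4) = ackermann(0, ackermann(1, 3))
  ackermann(1, 3) = ackermann(0, ackermann(1, 2))
    ackermann(1, 2) = ackermann(0, ackermann(1, 1))
      ackermann(1, 1) = ackermann(0, ackermann(1, 0))
        ackermann(1, 0) = ackermann(0, 1)
          ackermann(0, 1) = 2
        = ackermann(0, 2)
        ackermann(0, 2) = 3
      = ackermann(0, 3)
      ackermann(0, 3) = 4
    = ackermann(0, 4)
    ackermann(0, 4) = 5
  = ackermann(0, 5)
  ackermann(0, 5) = 6
Result: ackermann(1, 4) = 6

6


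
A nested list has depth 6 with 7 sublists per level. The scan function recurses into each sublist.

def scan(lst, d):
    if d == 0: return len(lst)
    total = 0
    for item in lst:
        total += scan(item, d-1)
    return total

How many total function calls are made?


At depth 0 (root): 1 call
At depth 1: each of 1 parents calls scan on 7 children = 7 calls
At depth 2: each of 7 parents calls scan on 7 children = 49 calls
At depth 3: each of 49 parents calls scan on 7 children = 343 calls
At depth 4: each of 343 parents calls scan on 7 children = 2401 calls
At depth 5: each of 2401 parents calls scan on 7 children = 16807 calls
At depth 6: each of 16807 parents calls scan on 7 children = 117649 calls
Total: 1 + 7 + 49 + 343 + 2401 + 16807 + 117649 = 137257

137257


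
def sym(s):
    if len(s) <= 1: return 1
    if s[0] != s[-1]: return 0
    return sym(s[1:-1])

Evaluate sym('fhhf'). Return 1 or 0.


sym('fhhf'): s[0]='f' == s[-1]='f' -> check sym('hh')
sym('hh'): s[0]='h' == s[-1]='h' -> check sym('')
sym(''): len <= 1 -> return 1  (base case)
Result: 1 (palindrome)

1


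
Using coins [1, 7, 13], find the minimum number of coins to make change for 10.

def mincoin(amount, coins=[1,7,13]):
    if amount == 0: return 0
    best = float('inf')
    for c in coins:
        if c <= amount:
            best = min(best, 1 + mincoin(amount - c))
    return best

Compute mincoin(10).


Building up with DP:
mincoin(0) = 0
mincoin(1) = min(1+mincoin(0)=1+0=1) = 1
mincoin(2) = min(1+mincoin(1)=1+1=2) = 2
mincoin(3) = min(1+mincoin(2)=1+2=3) = 3
mincoin(4) = min(1+mincoin(3)=1+3=4) = 4
mincoin(5) = min(1+mincoin(4)=1+4=5) = 5
mincoin(6) = min(1+mincoin(5)=1+5=6) = 6
mincoin(7) = min(1+mincoin(6)=1+6=7, 1+mincoin(0)=1+0=1) = 1
mincoin(8) = min(1+mincoin(7)=1+1=2, 1+mincoin(1)=1+1=2) = 2
mincoin(9) = min(1+mincoin(8)=1+2=3, 1+mincoin(2)=1+2=3) = 3
mincoin(10) = min(1+mincoin(9)=1+3=4, 1+mincoin(3)=1+3=4) = 4

4


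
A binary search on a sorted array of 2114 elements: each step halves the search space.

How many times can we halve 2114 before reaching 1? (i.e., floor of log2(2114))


2114 / 2 = 1057
1057 / 2 = 528
528 / 2 = 264
264 / 2 = 132
132 / 2 = 66
66 / 2 = 33
33 / 2 = 16
16 / 2 = 8
8 / 2 = 4
4 / 2 = 2
2 / 2 = 1
Reached 1 after 11 halvings

11


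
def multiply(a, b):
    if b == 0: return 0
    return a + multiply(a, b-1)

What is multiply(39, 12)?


multiply(39, 12) = 39 + multiply(39, 11)
multiply(39, 11) = 39 + multiply(39, 10)
multiply(39, 10) = 39 + multiply(39, 9)
multiply(39, 9) = 39 + multiply(39, 8)
multiply(39, 8) = 39 + multiply(39, 7)
multiply(39, 7) = 39 + multiply(39, 6)
multiply(39, 6) = 39 + multiply(39, 5)
multiply(39, 5) = 39 + multiply(39, 4)
multiply(39, 4) = 39 + multiply(39, 3)
multiply(39, 3) = 39 + multiply(39, 2)
multiply(39, 2) = 39 + multiply(39, 1)
multiply(39, 1) = 39 + multiply(39, 0)
multiply(39, 0) = 0  (base case)
Total: 39 + 39 + 39 + 39 + 39 + 39 + 39 + 39 + 39 + 39 + 39 + 39 + 0 = 468

468


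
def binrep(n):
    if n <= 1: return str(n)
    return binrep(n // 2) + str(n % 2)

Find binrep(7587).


binrep(7587) = binrep(3793) + '1'
binrep(3793) = binrep(1896) + '1'
binrep(1896) = binrep(948) + '0'
binrep(948) = binrep(474) + '0'
binrep(474) = binrep(237) + '0'
binrep(237) = binrep(118) + '1'
binrep(118) = binrep(59) + '0'
binrep(59) = binrep(29) + '1'
binrep(29) = binrep(14) + '1'
binrep(14) = binrep(7) + '0'
binrep(7) = binrep(3) + '1'
binrep(3) = binrep(1) + '1'
binrep(1) = '1'  (base case)
Concatenating: '1' + '1' + '1' + '0' + '1' + '1' + '0' + '1' + '0' + '0' + '0' + '1' + '1' = '1110110100011'

1110110100011


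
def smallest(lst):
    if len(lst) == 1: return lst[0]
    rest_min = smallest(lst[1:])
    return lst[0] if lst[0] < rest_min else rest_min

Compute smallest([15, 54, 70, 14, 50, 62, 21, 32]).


smallest([15, 54, 70, 14, 50, 62, 21, 32]): compare 15 with smallest([54, 70, 14, 50, 62, 21, 32])
smallest([54, 70, 14, 50, 62, 21, 32]): compare 54 with smallest([70, 14, 50, 62, 21, 32])
smallest([70, 14, 50, 62, 21, 32]): compare 70 with smallest([14, 50, 62, 21, 32])
smallest([14, 50, 62, 21, 32]): compare 14 with smallest([50, 62, 21, 32])
smallest([50, 62, 21, 32]): compare 50 with smallest([62, 21, 32])
smallest([62, 21, 32]): compare 62 with smallest([21, 32])
smallest([21, 32]): compare 21 with smallest([32])
smallest([32]) = 32  (base case)
Compare 21 with 32 -> 21
Compare 62 with 21 -> 21
Compare 50 with 21 -> 21
Compare 14 with 21 -> 14
Compare 70 with 14 -> 14
Compare 54 with 14 -> 14
Compare 15 with 14 -> 14

14


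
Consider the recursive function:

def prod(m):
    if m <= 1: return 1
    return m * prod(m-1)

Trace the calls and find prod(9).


prod(9)
= 9 * prod(8)
= 9 * 8 * prod(7)
= 9 * 8 * 7 * prod(6)
= 9 * 8 * 7 * 6 * prod(5)
= 9 * 8 * 7 * 6 * 5 * prod(4)
= 9 * 8 * 7 * 6 * 5 * 4 * prod(3)
= 9 * 8 * 7 * 6 * 5 * 4 * 3 * prod(2)
= 9 * 8 * 7 * 6 * 5 * 4 * 3 * 2 * prod(1)
= 9 * 8 * 7 * 6 * 5 * 4 * 3 * 2 * 1
= 362880

362880


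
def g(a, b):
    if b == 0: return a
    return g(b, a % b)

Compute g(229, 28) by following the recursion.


g(229, 28) = g(28, 5)
g(28, 5) = g(5, 3)
g(5, 3) = g(3, 2)
g(3, 2) = g(2, 1)
g(2, 1) = g(1, 0)
g(1, 0) = 1  (base case)

1


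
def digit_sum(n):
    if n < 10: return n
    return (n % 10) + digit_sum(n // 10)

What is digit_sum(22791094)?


digit_sum(22791094) = 4 + digit_sum(2279109)
digit_sum(2279109) = 9 + digit_sum(227910)
digit_sum(227910) = 0 + digit_sum(22791)
digit_sum(22791) = 1 + digit_sum(2279)
digit_sum(2279) = 9 + digit_sum(227)
digit_sum(227) = 7 + digit_sum(22)
digit_sum(22) = 2 + digit_sum(2)
digit_sum(2) = 2  (base case)
Total: 4 + 9 + 0 + 1 + 9 + 7 + 2 + 2 = 34

34


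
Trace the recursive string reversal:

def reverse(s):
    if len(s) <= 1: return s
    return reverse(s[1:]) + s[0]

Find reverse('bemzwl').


reverse('bemzwl') = reverse('emzwl') + 'b'
reverse('emzwl') = reverse('mzwl') + 'e'
reverse('mzwl') = reverse('zwl') + 'm'
reverse('zwl') = reverse('wl') + 'z'
reverse('wl') = reverse('l') + 'w'
reverse('l') = 'l'  (base case)
Concatenating: 'l' + 'w' + 'z' + 'm' + 'e' + 'b' = 'lwzmeb'

lwzmeb


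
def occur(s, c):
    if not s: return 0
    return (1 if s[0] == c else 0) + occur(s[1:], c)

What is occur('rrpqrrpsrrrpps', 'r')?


s[0]='r' == 'r' -> 1
s[0]='r' == 'r' -> 1
s[0]='p' != 'r' -> 0
s[0]='q' != 'r' -> 0
s[0]='r' == 'r' -> 1
s[0]='r' == 'r' -> 1
s[0]='p' != 'r' -> 0
s[0]='s' != 'r' -> 0
s[0]='r' == 'r' -> 1
s[0]='r' == 'r' -> 1
s[0]='r' == 'r' -> 1
s[0]='p' != 'r' -> 0
s[0]='p' != 'r' -> 0
s[0]='s' != 'r' -> 0
Sum: 1 + 1 + 0 + 0 + 1 + 1 + 0 + 0 + 1 + 1 + 1 + 0 + 0 + 0 = 7

7


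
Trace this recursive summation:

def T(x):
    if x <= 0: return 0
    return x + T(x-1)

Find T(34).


T(34)
= 34 + 33 + 32 + 31 + 30 + 29 + 28 + 27 + 26 + 25 + 24 + 23 + 22 + 21 + 20 + 19 + 18 + 17 + 16 + 15 + 14 + 13 + 12 + 11 + 10 + 9 + 8 + 7 + 6 + 5 + 4 + 3 + 2 + 1 + T(0)
= 34 + 33 + 32 + 31 + 30 + 29 + 28 + 27 + 26 + 25 + 24 + 23 + 22 + 21 + 20 + 19 + 18 + 17 + 16 + 15 + 14 + 13 + 12 + 11 + 10 + 9 + 8 + 7 + 6 + 5 + 4 + 3 + 2 + 1 + 0
= 595

595


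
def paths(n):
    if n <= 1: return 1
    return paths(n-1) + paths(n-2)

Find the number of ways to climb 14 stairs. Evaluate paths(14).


Building up from base cases:
paths(0) = 1
paths(1) = 1
paths(2) = paths(1) + paths(0) = 1 + 1 = 2
paths(3) = paths(2) + paths(1) = 2 + 1 = 3
paths(4) = paths(3) + paths(2) = 3 + 2 = 5
paths(5) = paths(4) + paths(3) = 5 + 3 = 8
paths(6) = paths(5) + paths(4) = 8 + 5 = 13
paths(7) = paths(6) + paths(5) = 13 + 8 = 21
paths(8) = paths(7) + paths(6) = 21 + 13 = 34
paths(9) = paths(8) + paths(7) = 34 + 21 = 55
paths(10) = paths(9) + paths(8) = 55 + 34 = 89
paths(11) = paths(10) + paths(9) = 89 + 55 = 144
paths(12) = paths(11) + paths(10) = 144 + 89 = 233
paths(13) = paths(12) + paths(11) = 233 + 144 = 377
paths(14) = paths(13) + paths(12) = 377 + 233 = 610

610


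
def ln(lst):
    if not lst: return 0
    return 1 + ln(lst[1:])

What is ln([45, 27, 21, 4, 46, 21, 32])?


ln([45, 27, 21, 4, 46, 21, 32]) = 1 + ln([27, 21, 4, 46, 21, 32])
ln([27, 21, 4, 46, 21, 32]) = 1 + ln([21, 4, 46, 21, 32])
ln([21, 4, 46, 21, 32]) = 1 + ln([4, 46, 21, 32])
ln([4, 46, 21, 32]) = 1 + ln([46, 21, 32])
ln([46, 21, 32]) = 1 + ln([21, 32])
ln([21, 32]) = 1 + ln([32])
ln([32]) = 1 + ln([])
ln([]) = 0  (base case)
Unwinding: 1 + 1 + 1 + 1 + 1 + 1 + 1 + 0 = 7

7


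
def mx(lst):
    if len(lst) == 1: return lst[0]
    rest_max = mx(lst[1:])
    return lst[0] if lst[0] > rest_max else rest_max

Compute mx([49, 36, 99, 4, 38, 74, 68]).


mx([49, 36, 99, 4, 38, 74, 68]): compare 49 with mx([36, 99, 4, 38, 74, 68])
mx([36, 99, 4, 38, 74, 68]): compare 36 with mx([99, 4, 38, 74, 68])
mx([99, 4, 38, 74, 68]): compare 99 with mx([4, 38, 74, 68])
mx([4, 38, 74, 68]): compare 4 with mx([38, 74, 68])
mx([38, 74, 68]): compare 38 with mx([74, 68])
mx([74, 68]): compare 74 with mx([68])
mx([68]) = 68  (base case)
Compare 74 with 68 -> 74
Compare 38 with 74 -> 74
Compare 4 with 74 -> 74
Compare 99 with 74 -> 99
Compare 36 with 99 -> 99
Compare 49 with 99 -> 99

99


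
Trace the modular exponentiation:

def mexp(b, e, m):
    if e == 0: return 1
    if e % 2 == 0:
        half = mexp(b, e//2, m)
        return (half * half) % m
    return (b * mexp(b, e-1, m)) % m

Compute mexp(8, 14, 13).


mexp(8, 14, 13): e is even, compute mexp(8, 7, 13)
  mexp(8, 7, 13): e is odd, compute mexp(8, 6, 13)
    mexp(8, 6, 13): e is even, compute mexp(8, 3, 13)
      mexp(8, 3, 13): e is odd, compute mexp(8, 2, 13)
        mexp(8, 2, 13): e is even, compute mexp(8, 1, 13)
          mexp(8, 1, 13): e is odd, compute mexp(8, 0, 13)
          mexp(8, 0, 13) = 1
          (8 * 1) % 13 = 8
        half=8, (8*8) % 13 = 12
      (8 * 12) % 13 = 5
    half=5, (5*5) % 13 = 12
  (8 * 12) % 13 = 5
half=5, (5*5) % 13 = 12

12


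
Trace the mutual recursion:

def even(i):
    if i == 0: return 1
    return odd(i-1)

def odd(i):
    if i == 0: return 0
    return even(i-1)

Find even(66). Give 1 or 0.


even(66) = odd(65)
odd(65) = even(64)
even(64) = odd(63)
odd(63) = even(62)
even(62) = odd(61)
odd(61) = even(60)
even(60) = odd(59)
odd(59) = even(58)
even(58) = odd(57)
odd(57) = even(56)
even(56) = odd(55)
odd(55) = even(54)
even(54) = odd(53)
odd(53) = even(52)
even(52) = odd(51)
odd(51) = even(50)
even(50) = odd(49)
odd(49) = even(48)
even(48) = odd(47)
odd(47) = even(46)
even(46) = odd(45)
odd(45) = even(44)
even(44) = odd(43)
odd(43) = even(42)
even(42) = odd(41)
odd(41) = even(40)
even(40) = odd(39)
odd(39) = even(38)
even(38) = odd(37)
odd(37) = even(36)
even(36) = odd(35)
odd(35) = even(34)
even(34) = odd(33)
odd(33) = even(32)
even(32) = odd(31)
odd(31) = even(30)
even(30) = odd(29)
odd(29) = even(28)
even(28) = odd(27)
odd(27) = even(26)
even(26) = odd(25)
odd(25) = even(24)
even(24) = odd(23)
odd(23) = even(22)
even(22) = odd(21)
odd(21) = even(20)
even(20) = odd(19)
odd(19) = even(18)
even(18) = odd(17)
odd(17) = even(16)
even(16) = odd(15)
odd(15) = even(14)
even(14) = odd(13)
odd(13) = even(12)
even(12) = odd(11)
odd(11) = even(10)
even(10) = odd(9)
odd(9) = even(8)
even(8) = odd(7)
odd(7) = even(6)
even(6) = odd(5)
odd(5) = even(4)
even(4) = odd(3)
odd(3) = even(2)
even(2) = odd(1)
odd(1) = even(0)
even(0) = 1  (base case)
Result: 1

1


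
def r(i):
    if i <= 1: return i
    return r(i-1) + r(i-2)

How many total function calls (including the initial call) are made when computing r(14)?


Let C(n) = total calls for r(n)
C(0) = 1, C(1) = 1
C(2) = 1 + C(1) + C(0) = 1 + 1 + 1 = 3
C(3) = 1 + C(2) + C(1) = 1 + 3 + 1 = 5
C(4) = 1 + C(3) + C(2) = 1 + 5 + 3 = 9
C(5) = 1 + C(4) + C(3) = 1 + 9 + 5 = 15
C(6) = 1 + C(5) + C(4) = 1 + 15 + 9 = 25
C(7) = 1 + C(6) + C(5) = 1 + 25 + 15 = 41
C(8) = 1 + C(7) + C(6) = 1 + 41 + 25 = 67
C(9) = 1 + C(8) + C(7) = 1 + 67 + 41 = 109
C(10) = 1 + C(9) + C(8) = 1 + 109 + 67 = 177
C(11) = 1 + C(10) + C(9) = 1 + 177 + 109 = 287
C(12) = 1 + C(11) + C(10) = 1 + 287 + 177 = 465
C(13) = 1 + C(12) + C(11) = 1 + 465 + 287 = 753
C(14) = 1 + C(13) + C(12) = 1 + 753 + 465 = 1219

1219


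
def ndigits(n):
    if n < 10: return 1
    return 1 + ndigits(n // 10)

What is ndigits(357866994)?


ndigits(357866994) = 1 + ndigits(35786699)
ndigits(35786699) = 1 + ndigits(3578669)
ndigits(3578669) = 1 + ndigits(357866)
ndigits(357866) = 1 + ndigits(35786)
ndigits(35786) = 1 + ndigits(3578)
ndigits(3578) = 1 + ndigits(357)
ndigits(357) = 1 + ndigits(35)
ndigits(35) = 1 + ndigits(3)
ndigits(3) = 1  (base case: 3 < 10)
Unwinding: 1 + 1 + 1 + 1 + 1 + 1 + 1 + 1 + 1 = 9

9


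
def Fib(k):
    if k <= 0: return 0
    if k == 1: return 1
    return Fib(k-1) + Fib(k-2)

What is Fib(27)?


Computing Fib(27) bottom-up:
Fib(0) = 0
Fib(1) = 1
Fib(2) = Fib(1) + Fib(0) = 1 + 0 = 1
Fib(3) = Fib(2) + Fib(1) = 1 + 1 = 2
Fib(4) = Fib(3) + Fib(2) = 2 + 1 = 3
Fib(5) = Fib(4) + Fib(3) = 3 + 2 = 5
Fib(6) = Fib(5) + Fib(4) = 5 + 3 = 8
Fib(7) = Fib(6) + Fib(5) = 8 + 5 = 13
Fib(8) = Fib(7) + Fib(6) = 13 + 8 = 21
Fib(9) = Fib(8) + Fib(7) = 21 + 13 = 34
Fib(10) = Fib(9) + Fib(8) = 34 + 21 = 55
Fib(11) = Fib(10) + Fib(9) = 55 + 34 = 89
Fib(12) = Fib(11) + Fib(10) = 89 + 55 = 144
Fib(13) = Fib(12) + Fib(11) = 144 + 89 = 233
Fib(14) = Fib(13) + Fib(12) = 233 + 144 = 377
Fib(15) = Fib(14) + Fib(13) = 377 + 233 = 610
Fib(16) = Fib(15) + Fib(14) = 610 + 377 = 987
Fib(17) = Fib(16) + Fib(15) = 987 + 610 = 1597
Fib(18) = Fib(17) + Fib(16) = 1597 + 987 = 2584
Fib(19) = Fib(18) + Fib(17) = 2584 + 1597 = 4181
Fib(20) = Fib(19) + Fib(18) = 4181 + 2584 = 6765
Fib(21) = Fib(20) + Fib(19) = 6765 + 4181 = 10946
Fib(22) = Fib(21) + Fib(20) = 10946 + 6765 = 17711
Fib(23) = Fib(22) + Fib(21) = 17711 + 10946 = 28657
Fib(24) = Fib(23) + Fib(22) = 28657 + 17711 = 46368
Fib(25) = Fib(24) + Fib(23) = 46368 + 28657 = 75025
Fib(26) = Fib(25) + Fib(24) = 75025 + 46368 = 121393
Fib(27) = Fib(26) + Fib(25) = 121393 + 75025 = 196418

196418


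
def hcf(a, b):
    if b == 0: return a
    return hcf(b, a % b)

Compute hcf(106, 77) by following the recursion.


hcf(106, 77) = hcf(77, 29)
hcf(77, 29) = hcf(29, 19)
hcf(29, 19) = hcf(19, 10)
hcf(19, 10) = hcf(10, 9)
hcf(10, 9) = hcf(9, 1)
hcf(9, 1) = hcf(1, 0)
hcf(1, 0) = 1  (base case)

1


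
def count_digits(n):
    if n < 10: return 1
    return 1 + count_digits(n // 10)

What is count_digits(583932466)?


count_digits(583932466) = 1 + count_digits(58393246)
count_digits(58393246) = 1 + count_digits(5839324)
count_digits(5839324) = 1 + count_digits(583932)
count_digits(583932) = 1 + count_digits(58393)
count_digits(58393) = 1 + count_digits(5839)
count_digits(5839) = 1 + count_digits(583)
count_digits(583) = 1 + count_digits(58)
count_digits(58) = 1 + count_digits(5)
count_digits(5) = 1  (base case: 5 < 10)
Unwinding: 1 + 1 + 1 + 1 + 1 + 1 + 1 + 1 + 1 = 9

9


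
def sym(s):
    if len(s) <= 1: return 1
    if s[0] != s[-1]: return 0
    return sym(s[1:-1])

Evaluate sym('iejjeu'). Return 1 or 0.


sym('iejjeu'): s[0]='i' != s[-1]='u' -> return 0
Result: 0 (not a palindrome)

0


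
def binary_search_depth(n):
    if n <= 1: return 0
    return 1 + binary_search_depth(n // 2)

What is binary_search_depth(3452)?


3452 / 2 = 1726
1726 / 2 = 863
863 / 2 = 431
431 / 2 = 215
215 / 2 = 107
107 / 2 = 53
53 / 2 = 26
26 / 2 = 13
13 / 2 = 6
6 / 2 = 3
3 / 2 = 1
Reached 1 after 11 halvings

11


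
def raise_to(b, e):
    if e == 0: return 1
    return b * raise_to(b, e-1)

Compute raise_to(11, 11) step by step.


raise_to(11, 11)
= 11 * raise_to(11, 10)
= 11 * 11 * raise_to(11, 9)
= 11 * 11 * 11 * raise_to(11, 8)
= 11 * 11 * 11 * 11 * raise_to(11, 7)
= 11 * 11 * 11 * 11 * 11 * raise_to(11, 6)
= 11 * 11 * 11 * 11 * 11 * 11 * raise_to(11, 5)
= 11 * 11 * 11 * 11 * 11 * 11 * 11 * raise_to(11, 4)
= 11 * 11 * 11 * 11 * 11 * 11 * 11 * 11 * raise_to(11, 3)
= 11 * 11 * 11 * 11 * 11 * 11 * 11 * 11 * 11 * raise_to(11, 2)
= 11 * 11 * 11 * 11 * 11 * 11 * 11 * 11 * 11 * 11 * raise_to(11, 1)
= 11 * 11 * 11 * 11 * 11 * 11 * 11 * 11 * 11 * 11 * 11 * raise_to(11, 0)
= 11 * 11 * 11 * 11 * 11 * 11 * 11 * 11 * 11 * 11 * 11 * 1
= 285311670611

285311670611


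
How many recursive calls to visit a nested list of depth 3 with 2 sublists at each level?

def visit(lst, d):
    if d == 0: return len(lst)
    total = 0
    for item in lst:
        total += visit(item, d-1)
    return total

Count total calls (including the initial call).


At depth 0 (root): 1 call
At depth 1: each of 1 parents calls visit on 2 children = 2 calls
At depth 2: each of 2 parents calls visit on 2 children = 4 calls
At depth 3: each of 4 parents calls visit on 2 children = 8 calls
Total: 1 + 2 + 4 + 8 = 15

15


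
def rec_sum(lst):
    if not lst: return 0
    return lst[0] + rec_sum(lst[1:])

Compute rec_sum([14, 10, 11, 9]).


rec_sum([14, 10, 11, 9]) = 14 + rec_sum([10, 11, 9])
rec_sum([10, 11, 9]) = 10 + rec_sum([11, 9])
rec_sum([11, 9]) = 11 + rec_sum([9])
rec_sum([9]) = 9 + rec_sum([])
rec_sum([]) = 0  (base case)
Total: 14 + 10 + 11 + 9 + 0 = 44

44


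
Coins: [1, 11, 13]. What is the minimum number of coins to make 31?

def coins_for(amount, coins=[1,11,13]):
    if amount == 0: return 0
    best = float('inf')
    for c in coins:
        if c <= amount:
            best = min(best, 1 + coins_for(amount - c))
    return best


Building up with DP:
coins_for(0) = 0
coins_for(1) = min(1+coins_for(0)=1+0=1) = 1
coins_for(2) = min(1+coins_for(1)=1+1=2) = 2
coins_for(3) = min(1+coins_for(2)=1+2=3) = 3
coins_for(4) = min(1+coins_for(3)=1+3=4) = 4
coins_for(5) = min(1+coins_for(4)=1+4=5) = 5
coins_for(6) = min(1+coins_for(5)=1+5=6) = 6
coins_for(7) = min(1+coins_for(6)=1+6=7) = 7
coins_for(8) = min(1+coins_for(7)=1+7=8) = 8
coins_for(9) = min(1+coins_for(8)=1+8=9) = 9
coins_for(10) = min(1+coins_for(9)=1+9=10) = 10
coins_for(11) = min(1+coins_for(10)=1+10=11, 1+coins_for(0)=1+0=1) = 1
coins_for(12) = min(1+coins_for(11)=1+1=2, 1+coins_for(1)=1+1=2) = 2
coins_for(13) = min(1+coins_for(12)=1+2=3, 1+coins_for(2)=1+2=3, 1+coins_for(0)=1+0=1) = 1
coins_for(14) = min(1+coins_for(13)=1+1=2, 1+coins_for(3)=1+3=4, 1+coins_for(1)=1+1=2) = 2
coins_for(15) = min(1+coins_for(14)=1+2=3, 1+coins_for(4)=1+4=5, 1+coins_for(2)=1+2=3) = 3
coins_for(16) = min(1+coins_for(15)=1+3=4, 1+coins_for(5)=1+5=6, 1+coins_for(3)=1+3=4) = 4
coins_for(17) = min(1+coins_for(16)=1+4=5, 1+coins_for(6)=1+6=7, 1+coins_for(4)=1+4=5) = 5
coins_for(18) = min(1+coins_for(17)=1+5=6, 1+coins_for(7)=1+7=8, 1+coins_for(5)=1+5=6) = 6
coins_for(19) = min(1+coins_for(18)=1+6=7, 1+coins_for(8)=1+8=9, 1+coins_for(6)=1+6=7) = 7
coins_for(20) = min(1+coins_for(19)=1+7=8, 1+coins_for(9)=1+9=10, 1+coins_for(7)=1+7=8) = 8
coins_for(21) = min(1+coins_for(20)=1+8=9, 1+coins_for(10)=1+10=11, 1+coins_for(8)=1+8=9) = 9
coins_for(22) = min(1+coins_for(21)=1+9=10, 1+coins_for(11)=1+1=2, 1+coins_for(9)=1+9=10) = 2
coins_for(23) = min(1+coins_for(22)=1+2=3, 1+coins_for(12)=1+2=3, 1+coins_for(10)=1+10=11) = 3
coins_for(24) = min(1+coins_for(23)=1+3=4, 1+coins_for(13)=1+1=2, 1+coins_for(11)=1+1=2) = 2
coins_for(25) = min(1+coins_for(24)=1+2=3, 1+coins_for(14)=1+2=3, 1+coins_for(12)=1+2=3) = 3
coins_for(26) = min(1+coins_for(25)=1+3=4, 1+coins_for(15)=1+3=4, 1+coins_for(13)=1+1=2) = 2
coins_for(27) = min(1+coins_for(26)=1+2=3, 1+coins_for(16)=1+4=5, 1+coins_for(14)=1+2=3) = 3
coins_for(28) = min(1+coins_for(27)=1+3=4, 1+coins_for(17)=1+5=6, 1+coins_for(15)=1+3=4) = 4
coins_for(29) = min(1+coins_for(28)=1+4=5, 1+coins_for(18)=1+6=7, 1+coins_for(16)=1+4=5) = 5
coins_for(30) = min(1+coins_for(29)=1+5=6, 1+coins_for(19)=1+7=8, 1+coins_for(17)=1+5=6) = 6
coins_for(31) = min(1+coins_for(30)=1+6=7, 1+coins_for(20)=1+8=9, 1+coins_for(18)=1+6=7) = 7

7
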